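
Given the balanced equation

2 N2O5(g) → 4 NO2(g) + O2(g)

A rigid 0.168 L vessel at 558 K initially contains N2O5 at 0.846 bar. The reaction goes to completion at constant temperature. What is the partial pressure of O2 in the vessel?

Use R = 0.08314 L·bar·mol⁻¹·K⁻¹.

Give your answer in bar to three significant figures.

0.423 bar

n(N2O5)₀ = PV/RT = (0.846 × 0.168) / (0.08314 × 558) = 0.003064 mol
n(O2) = (1/2) × 0.003064 = 0.001532 mol
P(O2) = nRT/V = 0.001532 × 0.08314 × 558 / 0.168 = 0.4231 bar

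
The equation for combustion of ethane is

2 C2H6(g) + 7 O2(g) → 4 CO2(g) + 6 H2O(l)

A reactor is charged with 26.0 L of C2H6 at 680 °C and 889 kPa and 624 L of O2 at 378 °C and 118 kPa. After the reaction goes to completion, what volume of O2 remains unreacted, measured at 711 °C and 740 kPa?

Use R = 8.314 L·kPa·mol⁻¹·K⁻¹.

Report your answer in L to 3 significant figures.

37.5 L

n(C2H6) = PV/RT = (889 × 26.0) / (8.314 × 953.15) = 2.917 mol
n(O2) = PV/RT = (118 × 624) / (8.314 × 651.15) = 13.60 mol
For 2.917 mol C2H6, stoichiometry requires (7/2) × 2.917 = 10.21 mol O2; 13.60 mol is available, so C2H6 is limiting.
n(O2) consumed = (7/2) × 2.917 = 10.21 mol; remaining = 13.60 − 10.21 = 3.390 mol
V(O2) = nRT/P = 3.390 × 8.314 × 984.15 / 740 = 37.48 L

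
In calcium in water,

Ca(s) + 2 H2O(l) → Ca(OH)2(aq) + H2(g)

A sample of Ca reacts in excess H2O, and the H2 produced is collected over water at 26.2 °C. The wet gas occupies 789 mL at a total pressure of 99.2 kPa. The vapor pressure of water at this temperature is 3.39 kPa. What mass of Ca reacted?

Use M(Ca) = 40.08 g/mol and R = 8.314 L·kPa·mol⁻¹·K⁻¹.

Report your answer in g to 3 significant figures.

P(H2) = 99.2 − 3.39 = 95.81 kPa
n(H2) = PV/RT = (95.81 × 0.7890) / (8.314 × 299.35) = 0.03037 mol
n(Ca) = (1/1) × 0.03037 = 0.03037 mol
m(Ca) = 0.03037 × 40.08 = 1.217 g

1.22 g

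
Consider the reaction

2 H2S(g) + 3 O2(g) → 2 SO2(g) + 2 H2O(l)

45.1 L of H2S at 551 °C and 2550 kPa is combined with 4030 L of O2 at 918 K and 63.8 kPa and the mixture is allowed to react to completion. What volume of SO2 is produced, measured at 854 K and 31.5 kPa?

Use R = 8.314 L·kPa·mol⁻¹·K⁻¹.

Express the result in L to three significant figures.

3780 L

n(H2S) = PV/RT = (2550 × 45.1) / (8.314 × 824.15) = 16.78 mol
n(O2) = PV/RT = (63.8 × 4030) / (8.314 × 918) = 33.69 mol
For 16.78 mol H2S, stoichiometry requires (3/2) × 16.78 = 25.17 mol O2; 33.69 mol is available, so H2S is limiting.
n(SO2) = (2/2) × 16.78 = 16.78 mol
V(SO2) = nRT/P = 16.78 × 8.314 × 854 / 31.5 = 3782 L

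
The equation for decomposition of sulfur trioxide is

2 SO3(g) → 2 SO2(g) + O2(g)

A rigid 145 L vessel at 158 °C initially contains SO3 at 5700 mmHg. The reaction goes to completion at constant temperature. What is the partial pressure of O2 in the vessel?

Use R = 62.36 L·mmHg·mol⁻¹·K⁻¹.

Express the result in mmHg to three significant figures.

n(SO3)₀ = PV/RT = (5700 × 145) / (62.36 × 431.15) = 30.74 mol
n(O2) = (1/2) × 30.74 = 15.37 mol
P(O2) = nRT/V = 15.37 × 62.36 × 431.15 / 145 = 2850 mmHg

2850 mmHg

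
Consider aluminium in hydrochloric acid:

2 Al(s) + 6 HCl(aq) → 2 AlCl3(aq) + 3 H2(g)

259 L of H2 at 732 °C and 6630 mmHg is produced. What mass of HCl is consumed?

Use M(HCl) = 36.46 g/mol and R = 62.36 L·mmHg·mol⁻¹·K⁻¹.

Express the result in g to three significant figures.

n(H2) = PV/RT = (6630 × 259) / (62.36 × 1005.15) = 27.40 mol
n(HCl) = (6/3) × 27.40 = 54.80 mol
m(HCl) = 54.80 × 36.46 = 1998 g

2000 g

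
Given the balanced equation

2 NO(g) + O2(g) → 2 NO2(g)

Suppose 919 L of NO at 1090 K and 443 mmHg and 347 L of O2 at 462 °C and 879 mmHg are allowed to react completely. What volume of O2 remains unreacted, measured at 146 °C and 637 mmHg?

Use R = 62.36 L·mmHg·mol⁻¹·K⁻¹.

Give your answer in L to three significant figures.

150 L

n(NO) = PV/RT = (443 × 919) / (62.36 × 1090) = 5.989 mol
n(O2) = PV/RT = (879 × 347) / (62.36 × 735.15) = 6.653 mol
For 5.989 mol NO, stoichiometry requires (1/2) × 5.989 = 2.994 mol O2; 6.653 mol is available, so NO is limiting.
n(O2) consumed = (1/2) × 5.989 = 2.994 mol; remaining = 6.653 − 2.994 = 3.659 mol
V(O2) = nRT/P = 3.659 × 62.36 × 419.15 / 637 = 150.1 L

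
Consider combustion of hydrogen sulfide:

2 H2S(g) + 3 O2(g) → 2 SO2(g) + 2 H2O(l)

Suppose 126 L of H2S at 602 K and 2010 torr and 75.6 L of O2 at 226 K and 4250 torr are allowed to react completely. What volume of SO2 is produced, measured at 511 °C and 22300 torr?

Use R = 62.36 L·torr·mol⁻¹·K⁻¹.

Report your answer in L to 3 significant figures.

n(H2S) = PV/RT = (2010 × 126) / (62.36 × 602) = 6.746 mol
n(O2) = PV/RT = (4250 × 75.6) / (62.36 × 226) = 22.80 mol
For 6.746 mol H2S, stoichiometry requires (3/2) × 6.746 = 10.12 mol O2; 22.80 mol is available, so H2S is limiting.
n(SO2) = (2/2) × 6.746 = 6.746 mol
V(SO2) = nRT/P = 6.746 × 62.36 × 784.15 / 22300 = 14.79 L

14.8 L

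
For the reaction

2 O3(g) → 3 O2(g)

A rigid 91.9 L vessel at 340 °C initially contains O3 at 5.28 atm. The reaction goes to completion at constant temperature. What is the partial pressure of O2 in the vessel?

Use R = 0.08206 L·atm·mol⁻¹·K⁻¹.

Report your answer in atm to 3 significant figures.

7.92 atm

n(O3)₀ = PV/RT = (5.28 × 91.9) / (0.08206 × 613.15) = 9.644 mol
n(O2) = (3/2) × 9.644 = 14.47 mol
P(O2) = nRT/V = 14.47 × 0.08206 × 613.15 / 91.9 = 7.922 atm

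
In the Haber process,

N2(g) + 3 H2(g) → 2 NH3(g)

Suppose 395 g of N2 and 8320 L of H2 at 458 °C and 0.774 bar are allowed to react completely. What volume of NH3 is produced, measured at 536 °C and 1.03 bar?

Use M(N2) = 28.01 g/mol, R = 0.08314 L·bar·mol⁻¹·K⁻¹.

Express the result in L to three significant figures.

1840 L

n(N2) = 395 / 28.01 = 14.10 mol
n(H2) = PV/RT = (0.774 × 8320) / (0.08314 × 731.15) = 105.9 mol
For 14.10 mol N2, stoichiometry requires (3/1) × 14.10 = 42.30 mol H2; 105.9 mol is available, so N2 is limiting.
n(NH3) = (2/1) × 14.10 = 28.20 mol
V(NH3) = nRT/P = 28.20 × 0.08314 × 809.15 / 1.03 = 1842 L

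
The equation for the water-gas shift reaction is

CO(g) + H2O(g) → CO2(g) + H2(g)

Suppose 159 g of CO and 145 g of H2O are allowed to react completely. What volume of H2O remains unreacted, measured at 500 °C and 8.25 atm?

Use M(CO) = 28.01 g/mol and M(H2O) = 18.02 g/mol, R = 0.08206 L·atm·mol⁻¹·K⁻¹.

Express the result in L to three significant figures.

n(CO) = 159 / 28.01 = 5.677 mol
n(H2O) = 145 / 18.02 = 8.047 mol
For 5.677 mol CO, stoichiometry requires (1/1) × 5.677 = 5.677 mol H2O; 8.047 mol is available, so CO is limiting.
n(H2O) consumed = (1/1) × 5.677 = 5.677 mol; remaining = 8.047 − 5.677 = 2.370 mol
V(H2O) = nRT/P = 2.370 × 0.08206 × 773.15 / 8.25 = 18.23 L

18.2 L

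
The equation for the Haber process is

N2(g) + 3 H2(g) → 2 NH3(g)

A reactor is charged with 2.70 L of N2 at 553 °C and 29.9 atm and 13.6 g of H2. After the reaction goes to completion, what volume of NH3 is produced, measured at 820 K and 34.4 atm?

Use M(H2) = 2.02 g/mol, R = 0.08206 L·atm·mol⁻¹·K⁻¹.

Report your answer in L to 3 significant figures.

4.66 L

n(N2) = PV/RT = (29.9 × 2.70) / (0.08206 × 826.15) = 1.191 mol
n(H2) = 13.6 / 2.02 = 6.733 mol
For 1.191 mol N2, stoichiometry requires (3/1) × 1.191 = 3.573 mol H2; 6.733 mol is available, so N2 is limiting.
n(NH3) = (2/1) × 1.191 = 2.382 mol
V(NH3) = nRT/P = 2.382 × 0.08206 × 820 / 34.4 = 4.659 L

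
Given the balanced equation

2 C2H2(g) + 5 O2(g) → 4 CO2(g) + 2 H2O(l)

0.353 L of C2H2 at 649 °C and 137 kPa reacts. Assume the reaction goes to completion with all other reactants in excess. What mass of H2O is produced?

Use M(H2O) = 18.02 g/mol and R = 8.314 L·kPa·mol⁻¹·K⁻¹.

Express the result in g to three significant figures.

n(C2H2) = PV/RT = (137 × 0.353) / (8.314 × 922.15) = 0.006308 mol
n(H2O) = (2/2) × 0.006308 = 0.006308 mol
m(H2O) = 0.006308 × 18.02 = 0.1137 g

0.114 g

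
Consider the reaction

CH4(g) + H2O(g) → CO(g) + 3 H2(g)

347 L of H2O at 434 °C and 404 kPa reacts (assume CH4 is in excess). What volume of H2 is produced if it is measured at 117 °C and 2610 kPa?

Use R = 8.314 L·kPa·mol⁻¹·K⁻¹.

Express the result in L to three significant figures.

88.9 L

n(H2O) = PV/RT = (404 × 347) / (8.314 × 707.15) = 23.84 mol
n(H2) = (3/1) × 23.84 = 71.52 mol
V = nRT/P = 71.52 × 8.314 × 390.15 / 2610 = 88.89 L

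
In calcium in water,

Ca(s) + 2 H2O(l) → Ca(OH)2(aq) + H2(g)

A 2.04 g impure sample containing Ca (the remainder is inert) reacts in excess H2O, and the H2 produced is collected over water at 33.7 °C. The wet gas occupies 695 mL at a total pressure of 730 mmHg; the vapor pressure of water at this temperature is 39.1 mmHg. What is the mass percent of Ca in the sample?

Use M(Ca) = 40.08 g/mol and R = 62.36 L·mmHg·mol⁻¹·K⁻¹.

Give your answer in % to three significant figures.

49.3 %

P(H2) = 730 − 39.1 = 690.9 mmHg
n(H2) = PV/RT = (690.9 × 0.6950) / (62.36 × 306.85) = 0.02509 mol
n(Ca) = (1/1) × 0.02509 = 0.02509 mol
m(Ca) = 0.02509 × 40.08 = 1.006 g
%Ca = 1.006 / 2.04 × 100 = 49.31%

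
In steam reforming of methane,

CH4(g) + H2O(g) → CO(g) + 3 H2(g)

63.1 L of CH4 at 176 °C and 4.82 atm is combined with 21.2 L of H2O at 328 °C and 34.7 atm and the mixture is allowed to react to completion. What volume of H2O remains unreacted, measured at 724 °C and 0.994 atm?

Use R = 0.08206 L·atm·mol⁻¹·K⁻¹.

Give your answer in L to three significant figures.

548 L

n(CH4) = PV/RT = (4.82 × 63.1) / (0.08206 × 449.15) = 8.252 mol
n(H2O) = PV/RT = (34.7 × 21.2) / (0.08206 × 601.15) = 14.91 mol
For 8.252 mol CH4, stoichiometry requires (1/1) × 8.252 = 8.252 mol H2O; 14.91 mol is available, so CH4 is limiting.
n(H2O) consumed = (1/1) × 8.252 = 8.252 mol; remaining = 14.91 − 8.252 = 6.658 mol
V(H2O) = nRT/P = 6.658 × 0.08206 × 997.15 / 0.994 = 548.1 L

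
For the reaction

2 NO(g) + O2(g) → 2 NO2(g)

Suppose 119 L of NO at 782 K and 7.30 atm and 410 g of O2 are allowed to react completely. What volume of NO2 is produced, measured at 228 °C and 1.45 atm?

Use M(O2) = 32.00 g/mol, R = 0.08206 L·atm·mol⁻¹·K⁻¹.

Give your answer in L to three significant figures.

384 L

n(NO) = PV/RT = (7.30 × 119) / (0.08206 × 782) = 13.54 mol
n(O2) = 410 / 32.00 = 12.81 mol
For 13.54 mol NO, stoichiometry requires (1/2) × 13.54 = 6.770 mol O2; 12.81 mol is available, so NO is limiting.
n(NO2) = (2/2) × 13.54 = 13.54 mol
V(NO2) = nRT/P = 13.54 × 0.08206 × 501.15 / 1.45 = 384.0 L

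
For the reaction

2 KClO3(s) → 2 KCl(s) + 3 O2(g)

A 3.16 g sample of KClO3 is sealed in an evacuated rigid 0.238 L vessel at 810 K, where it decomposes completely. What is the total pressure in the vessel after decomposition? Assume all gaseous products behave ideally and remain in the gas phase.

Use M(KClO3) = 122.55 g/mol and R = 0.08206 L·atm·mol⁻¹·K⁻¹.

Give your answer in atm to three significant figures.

n(KClO3) = 3.16 / 122.55 = 0.02579 mol
n(gas produced) = (3/2) × 0.02579 = 0.03868 mol
P = nRT/V = 0.03868 × 0.08206 × 810 / 0.238 = 10.80 atm

10.8 atm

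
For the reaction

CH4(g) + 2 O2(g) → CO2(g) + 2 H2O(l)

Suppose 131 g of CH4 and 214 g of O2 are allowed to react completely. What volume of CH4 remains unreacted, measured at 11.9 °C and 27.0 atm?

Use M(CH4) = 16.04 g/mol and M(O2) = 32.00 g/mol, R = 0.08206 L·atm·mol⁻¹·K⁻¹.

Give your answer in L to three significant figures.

4.18 L

n(CH4) = 131 / 16.04 = 8.167 mol
n(O2) = 214 / 32.00 = 6.688 mol
For 8.167 mol CH4, stoichiometry requires (2/1) × 8.167 = 16.33 mol O2; 6.688 mol is available, so O2 is limiting.
n(CH4) consumed = (1/2) × 6.688 = 3.344 mol; remaining = 8.167 − 3.344 = 4.823 mol
V(CH4) = nRT/P = 4.823 × 0.08206 × 285.05 / 27.0 = 4.178 L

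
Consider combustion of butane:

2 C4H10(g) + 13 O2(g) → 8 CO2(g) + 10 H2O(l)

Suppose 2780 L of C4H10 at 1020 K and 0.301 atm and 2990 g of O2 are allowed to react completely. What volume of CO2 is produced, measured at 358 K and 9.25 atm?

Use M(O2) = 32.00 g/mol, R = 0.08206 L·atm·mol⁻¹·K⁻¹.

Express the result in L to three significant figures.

127 L

n(C4H10) = PV/RT = (0.301 × 2780) / (0.08206 × 1020) = 9.997 mol
n(O2) = 2990 / 32.00 = 93.44 mol
For 9.997 mol C4H10, stoichiometry requires (13/2) × 9.997 = 64.98 mol O2; 93.44 mol is available, so C4H10 is limiting.
n(CO2) = (8/2) × 9.997 = 39.99 mol
V(CO2) = nRT/P = 39.99 × 0.08206 × 358 / 9.25 = 127.0 L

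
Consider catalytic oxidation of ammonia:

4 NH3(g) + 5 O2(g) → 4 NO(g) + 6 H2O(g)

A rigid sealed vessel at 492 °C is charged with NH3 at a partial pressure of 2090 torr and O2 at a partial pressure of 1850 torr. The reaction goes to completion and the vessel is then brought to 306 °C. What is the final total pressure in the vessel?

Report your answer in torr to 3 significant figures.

3260 torr

At constant V, partial pressures at 492 °C are proportional to moles, so apply stoichiometry directly to pressures.
P(O2) required for 2090 torr of NH3 = (5/4) × 2090 = 2612 torr; available 1850 torr, so O2 is limiting.
P(NH3) remaining = 2090 − (4/5) × 1850 = 610.0 torr
P(gaseous products) = (4+6)/5 × 1850 = 3700 torr
P_total at 492 °C = 610.0 + 3700 = 4310 torr
Scaling to 306 °C: P = 4310 × 579.15/765.15 = 3262 torr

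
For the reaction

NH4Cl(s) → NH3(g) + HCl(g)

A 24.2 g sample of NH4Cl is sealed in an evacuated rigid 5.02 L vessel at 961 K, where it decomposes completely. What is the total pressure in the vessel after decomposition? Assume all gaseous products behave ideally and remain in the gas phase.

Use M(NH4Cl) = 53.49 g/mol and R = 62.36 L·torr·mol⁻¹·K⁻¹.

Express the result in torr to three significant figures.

n(NH4Cl) = 24.2 / 53.49 = 0.4524 mol
n(gas produced) = (2/1) × 0.4524 = 0.9048 mol
P = nRT/V = 0.9048 × 62.36 × 961 / 5.02 = 10800 torr

10800 torr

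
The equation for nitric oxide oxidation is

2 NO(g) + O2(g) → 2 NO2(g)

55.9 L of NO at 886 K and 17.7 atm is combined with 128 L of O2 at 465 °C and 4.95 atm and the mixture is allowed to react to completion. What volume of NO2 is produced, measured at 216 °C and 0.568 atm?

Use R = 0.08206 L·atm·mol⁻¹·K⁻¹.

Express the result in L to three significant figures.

962 L

n(NO) = PV/RT = (17.7 × 55.9) / (0.08206 × 886) = 13.61 mol
n(O2) = PV/RT = (4.95 × 128) / (0.08206 × 738.15) = 10.46 mol
For 13.61 mol NO, stoichiometry requires (1/2) × 13.61 = 6.805 mol O2; 10.46 mol is available, so NO is limiting.
n(NO2) = (2/2) × 13.61 = 13.61 mol
V(NO2) = nRT/P = 13.61 × 0.08206 × 489.15 / 0.568 = 961.8 L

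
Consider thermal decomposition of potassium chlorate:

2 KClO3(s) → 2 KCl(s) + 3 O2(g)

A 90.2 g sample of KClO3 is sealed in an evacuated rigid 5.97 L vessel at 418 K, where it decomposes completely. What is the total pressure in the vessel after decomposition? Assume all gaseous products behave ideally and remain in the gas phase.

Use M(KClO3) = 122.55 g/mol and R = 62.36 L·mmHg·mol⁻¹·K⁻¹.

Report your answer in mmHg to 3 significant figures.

n(KClO3) = 90.2 / 122.55 = 0.7360 mol
n(gas produced) = (3/2) × 0.7360 = 1.104 mol
P = nRT/V = 1.104 × 62.36 × 418 / 5.97 = 4820 mmHg

4820 mmHg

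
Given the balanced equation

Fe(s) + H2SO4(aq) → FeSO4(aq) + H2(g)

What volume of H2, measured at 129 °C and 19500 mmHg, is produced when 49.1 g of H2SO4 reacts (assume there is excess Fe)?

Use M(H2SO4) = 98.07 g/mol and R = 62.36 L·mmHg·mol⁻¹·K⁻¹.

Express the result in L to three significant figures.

0.644 L

n(H2SO4) = 49.10 / 98.07 = 0.5007 mol
n(H2) = (1/1) × 0.5007 = 0.5007 mol
V = nRT/P = 0.5007 × 62.36 × 402.15 / 19500 = 0.6439 L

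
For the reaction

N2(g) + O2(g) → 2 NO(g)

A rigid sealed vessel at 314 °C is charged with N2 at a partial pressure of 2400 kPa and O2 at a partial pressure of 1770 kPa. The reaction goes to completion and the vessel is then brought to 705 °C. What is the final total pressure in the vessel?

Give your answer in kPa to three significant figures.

With V and T fixed, P_i ∝ n_i, so the mole ratios apply directly to partial pressures at 314 °C.
P(O2) required for 2400 kPa of N2 = (1/1) × 2400 = 2400 kPa; available 1770 kPa, so O2 is limiting.
P(N2) remaining = 2400 − (1/1) × 1770 = 630.0 kPa
P(gaseous products) = (2)/1 × 1770 = 3540 kPa
P_total at 314 °C = 630.0 + 3540 = 4170 kPa
Scaling to 705 °C: P = 4170 × 978.15/587.15 = 6947 kPa

6950 kPa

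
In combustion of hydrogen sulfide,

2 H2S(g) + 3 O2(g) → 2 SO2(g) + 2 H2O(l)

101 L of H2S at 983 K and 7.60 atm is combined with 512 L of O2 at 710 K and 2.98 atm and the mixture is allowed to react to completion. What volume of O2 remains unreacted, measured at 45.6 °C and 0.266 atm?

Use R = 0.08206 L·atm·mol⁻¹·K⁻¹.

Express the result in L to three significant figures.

n(H2S) = PV/RT = (7.60 × 101) / (0.08206 × 983) = 9.516 mol
n(O2) = PV/RT = (2.98 × 512) / (0.08206 × 710) = 26.19 mol
For 9.516 mol H2S, stoichiometry requires (3/2) × 9.516 = 14.27 mol O2; 26.19 mol is available, so H2S is limiting.
n(O2) consumed = (3/2) × 9.516 = 14.27 mol; remaining = 26.19 − 14.27 = 11.92 mol
V(O2) = nRT/P = 11.92 × 0.08206 × 318.75 / 0.266 = 1172 L

1170 L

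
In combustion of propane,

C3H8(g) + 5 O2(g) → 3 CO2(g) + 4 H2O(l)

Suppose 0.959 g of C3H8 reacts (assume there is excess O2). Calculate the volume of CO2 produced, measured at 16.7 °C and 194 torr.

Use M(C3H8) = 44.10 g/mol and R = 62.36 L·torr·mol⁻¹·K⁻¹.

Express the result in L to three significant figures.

6.08 L

n(C3H8) = 0.9590 / 44.10 = 0.02175 mol
n(CO2) = (3/1) × 0.02175 = 0.06525 mol
V = nRT/P = 0.06525 × 62.36 × 289.85 / 194 = 6.079 L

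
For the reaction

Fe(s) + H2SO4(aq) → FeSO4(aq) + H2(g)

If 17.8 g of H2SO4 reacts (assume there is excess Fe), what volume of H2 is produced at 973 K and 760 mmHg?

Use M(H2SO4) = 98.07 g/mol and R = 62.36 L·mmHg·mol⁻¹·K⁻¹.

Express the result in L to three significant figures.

14.5 L

n(H2SO4) = 17.80 / 98.07 = 0.1815 mol
n(H2) = (1/1) × 0.1815 = 0.1815 mol
V = nRT/P = 0.1815 × 62.36 × 973 / 760 = 14.49 L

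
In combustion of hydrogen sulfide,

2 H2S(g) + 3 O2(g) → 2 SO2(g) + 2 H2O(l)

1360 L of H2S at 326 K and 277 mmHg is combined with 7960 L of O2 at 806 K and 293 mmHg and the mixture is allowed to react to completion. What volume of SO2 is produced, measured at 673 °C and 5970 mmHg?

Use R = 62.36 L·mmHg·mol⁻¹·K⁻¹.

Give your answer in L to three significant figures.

n(H2S) = PV/RT = (277 × 1360) / (62.36 × 326) = 18.53 mol
n(O2) = PV/RT = (293 × 7960) / (62.36 × 806) = 46.40 mol
For 18.53 mol H2S, stoichiometry requires (3/2) × 18.53 = 27.80 mol O2; 46.40 mol is available, so H2S is limiting.
n(SO2) = (2/2) × 18.53 = 18.53 mol
V(SO2) = nRT/P = 18.53 × 62.36 × 946.15 / 5970 = 183.1 L

183 L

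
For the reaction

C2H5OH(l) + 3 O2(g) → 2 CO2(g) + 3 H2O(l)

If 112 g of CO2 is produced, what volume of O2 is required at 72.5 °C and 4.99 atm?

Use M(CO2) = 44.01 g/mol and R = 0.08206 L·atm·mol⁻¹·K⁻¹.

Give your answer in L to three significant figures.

21.7 L

n(CO2) = 112.0 / 44.01 = 2.545 mol
n(O2) = (3/2) × 2.545 = 3.817 mol
V = nRT/P = 3.817 × 0.08206 × 345.65 / 4.99 = 21.70 L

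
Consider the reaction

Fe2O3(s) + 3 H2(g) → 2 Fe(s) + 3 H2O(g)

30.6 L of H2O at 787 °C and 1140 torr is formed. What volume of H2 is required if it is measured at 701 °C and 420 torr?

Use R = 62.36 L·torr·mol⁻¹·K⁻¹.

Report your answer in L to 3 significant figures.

n(H2O) = PV/RT = (1140 × 30.6) / (62.36 × 1060.15) = 0.5277 mol
n(H2) = (3/3) × 0.5277 = 0.5277 mol
V = nRT/P = 0.5277 × 62.36 × 974.15 / 420 = 76.33 L

76.3 L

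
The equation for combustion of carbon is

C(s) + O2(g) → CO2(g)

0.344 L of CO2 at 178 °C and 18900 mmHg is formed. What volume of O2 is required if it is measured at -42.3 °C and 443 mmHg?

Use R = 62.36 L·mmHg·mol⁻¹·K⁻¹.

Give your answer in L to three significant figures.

n(CO2) = PV/RT = (18900 × 0.344) / (62.36 × 451.15) = 0.2311 mol
n(O2) = (1/1) × 0.2311 = 0.2311 mol
V = nRT/P = 0.2311 × 62.36 × 230.85 / 443 = 7.510 L

7.51 L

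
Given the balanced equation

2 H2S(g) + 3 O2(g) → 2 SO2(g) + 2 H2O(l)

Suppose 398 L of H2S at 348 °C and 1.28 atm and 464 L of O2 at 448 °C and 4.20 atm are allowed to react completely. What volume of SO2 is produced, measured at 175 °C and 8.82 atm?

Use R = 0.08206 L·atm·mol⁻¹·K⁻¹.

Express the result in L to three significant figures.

n(H2S) = PV/RT = (1.28 × 398) / (0.08206 × 621.15) = 9.995 mol
n(O2) = PV/RT = (4.20 × 464) / (0.08206 × 721.15) = 32.93 mol
For 9.995 mol H2S, stoichiometry requires (3/2) × 9.995 = 14.99 mol O2; 32.93 mol is available, so H2S is limiting.
n(SO2) = (2/2) × 9.995 = 9.995 mol
V(SO2) = nRT/P = 9.995 × 0.08206 × 448.15 / 8.82 = 41.67 L

41.7 L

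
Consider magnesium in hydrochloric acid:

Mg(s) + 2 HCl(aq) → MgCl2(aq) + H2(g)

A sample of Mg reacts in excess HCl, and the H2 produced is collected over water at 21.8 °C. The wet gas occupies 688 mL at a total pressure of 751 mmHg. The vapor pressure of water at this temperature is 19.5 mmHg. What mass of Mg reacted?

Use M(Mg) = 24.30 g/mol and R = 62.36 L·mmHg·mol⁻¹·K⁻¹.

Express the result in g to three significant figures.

P(H2) = 751 − 19.5 = 731.5 mmHg
n(H2) = PV/RT = (731.5 × 0.6880) / (62.36 × 294.95) = 0.02736 mol
n(Mg) = (1/1) × 0.02736 = 0.02736 mol
m(Mg) = 0.02736 × 24.30 = 0.6648 g

0.665 g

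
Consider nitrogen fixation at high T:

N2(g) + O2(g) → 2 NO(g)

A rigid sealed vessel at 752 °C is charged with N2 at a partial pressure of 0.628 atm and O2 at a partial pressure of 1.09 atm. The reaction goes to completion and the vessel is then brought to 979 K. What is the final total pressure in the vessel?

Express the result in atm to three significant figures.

1.64 atm

With V and T fixed, P_i ∝ n_i, so the mole ratios apply directly to partial pressures at 752 °C.
P(O2) required for 0.628 atm of N2 = (1/1) × 0.628 = 0.6280 atm; available 1.09 atm, so N2 is limiting.
P(O2) remaining = 1.09 − (1/1) × 0.628 = 0.4620 atm
P(gaseous products) = (2)/1 × 0.628 = 1.256 atm
P_total at 752 °C = 0.4620 + 1.256 = 1.718 atm
Scaling to 979 K: P = 1.718 × 979/1025.15 = 1.641 atm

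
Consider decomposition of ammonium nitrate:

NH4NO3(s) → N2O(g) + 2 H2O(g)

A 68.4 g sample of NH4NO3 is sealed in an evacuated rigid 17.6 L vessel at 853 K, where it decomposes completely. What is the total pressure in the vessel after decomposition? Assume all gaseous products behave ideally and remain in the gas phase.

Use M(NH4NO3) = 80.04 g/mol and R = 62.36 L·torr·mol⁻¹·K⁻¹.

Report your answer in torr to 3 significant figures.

7750 torr

n(NH4NO3) = 68.4 / 80.04 = 0.8546 mol
n(gas produced) = (3/1) × 0.8546 = 2.564 mol
P = nRT/V = 2.564 × 62.36 × 853 / 17.6 = 7749 torr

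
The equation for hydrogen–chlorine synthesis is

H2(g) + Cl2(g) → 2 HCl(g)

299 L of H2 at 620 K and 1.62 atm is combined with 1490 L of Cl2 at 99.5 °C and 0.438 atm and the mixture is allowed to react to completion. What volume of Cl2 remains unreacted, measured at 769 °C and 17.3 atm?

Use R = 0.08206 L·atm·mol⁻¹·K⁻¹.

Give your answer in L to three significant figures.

58.4 L

n(H2) = PV/RT = (1.62 × 299) / (0.08206 × 620) = 9.521 mol
n(Cl2) = PV/RT = (0.438 × 1490) / (0.08206 × 372.65) = 21.34 mol
For 9.521 mol H2, stoichiometry requires (1/1) × 9.521 = 9.521 mol Cl2; 21.34 mol is available, so H2 is limiting.
n(Cl2) consumed = (1/1) × 9.521 = 9.521 mol; remaining = 21.34 − 9.521 = 11.82 mol
V(Cl2) = nRT/P = 11.82 × 0.08206 × 1042.15 / 17.3 = 58.43 L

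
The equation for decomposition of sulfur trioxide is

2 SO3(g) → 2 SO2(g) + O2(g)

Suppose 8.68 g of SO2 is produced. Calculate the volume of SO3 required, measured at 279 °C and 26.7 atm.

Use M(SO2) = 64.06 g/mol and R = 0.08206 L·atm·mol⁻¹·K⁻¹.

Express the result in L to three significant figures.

0.230 L

n(SO2) = 8.680 / 64.06 = 0.1355 mol
n(SO3) = (2/2) × 0.1355 = 0.1355 mol
V = nRT/P = 0.1355 × 0.08206 × 552.15 / 26.7 = 0.2299 L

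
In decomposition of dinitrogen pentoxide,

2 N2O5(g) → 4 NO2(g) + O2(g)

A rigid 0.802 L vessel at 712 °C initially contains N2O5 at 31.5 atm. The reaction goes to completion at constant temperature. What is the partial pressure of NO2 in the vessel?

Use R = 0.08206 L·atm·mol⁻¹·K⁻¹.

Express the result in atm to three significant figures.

63.0 atm

n(N2O5)₀ = PV/RT = (31.5 × 0.802) / (0.08206 × 985.15) = 0.3125 mol
n(NO2) = (4/2) × 0.3125 = 0.6250 mol
P(NO2) = nRT/V = 0.6250 × 0.08206 × 985.15 / 0.802 = 63.00 atm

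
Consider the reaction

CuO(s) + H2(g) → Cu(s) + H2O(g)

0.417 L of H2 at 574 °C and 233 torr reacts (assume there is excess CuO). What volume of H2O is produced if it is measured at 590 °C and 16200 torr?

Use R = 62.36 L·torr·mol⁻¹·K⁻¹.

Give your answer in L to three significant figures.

n(H2) = PV/RT = (233 × 0.417) / (62.36 × 847.15) = 0.001839 mol
n(H2O) = (1/1) × 0.001839 = 0.001839 mol
V = nRT/P = 0.001839 × 62.36 × 863.15 / 16200 = 0.006110 L

0.00611 L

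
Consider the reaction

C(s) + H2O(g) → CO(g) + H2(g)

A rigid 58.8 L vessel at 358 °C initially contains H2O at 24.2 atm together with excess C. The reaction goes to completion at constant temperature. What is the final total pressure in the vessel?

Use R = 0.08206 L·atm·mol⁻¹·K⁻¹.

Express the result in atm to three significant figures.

48.4 atm

Since T and V are fixed, P_final/P_initial = n_final/n_initial = 2/1.
P_final = (2/1) × 24.2 = 48.40 atm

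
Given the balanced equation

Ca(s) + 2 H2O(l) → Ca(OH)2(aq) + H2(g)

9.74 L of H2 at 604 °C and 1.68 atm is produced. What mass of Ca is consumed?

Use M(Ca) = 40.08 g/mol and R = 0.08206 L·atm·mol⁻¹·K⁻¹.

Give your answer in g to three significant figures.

9.11 g

n(H2) = PV/RT = (1.68 × 9.74) / (0.08206 × 877.15) = 0.2273 mol
n(Ca) = (1/1) × 0.2273 = 0.2273 mol
m(Ca) = 0.2273 × 40.08 = 9.110 g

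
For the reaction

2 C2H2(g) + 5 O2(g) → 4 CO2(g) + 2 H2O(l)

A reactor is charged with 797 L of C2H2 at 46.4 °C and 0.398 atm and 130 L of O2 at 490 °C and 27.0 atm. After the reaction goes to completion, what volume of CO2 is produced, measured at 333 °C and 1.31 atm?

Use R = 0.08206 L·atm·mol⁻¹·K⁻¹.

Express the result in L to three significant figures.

919 L

n(C2H2) = PV/RT = (0.398 × 797) / (0.08206 × 319.55) = 12.10 mol
n(O2) = PV/RT = (27.0 × 130) / (0.08206 × 763.15) = 56.05 mol
For 12.10 mol C2H2, stoichiometry requires (5/2) × 12.10 = 30.25 mol O2; 56.05 mol is available, so C2H2 is limiting.
n(CO2) = (4/2) × 12.10 = 24.20 mol
V(CO2) = nRT/P = 24.20 × 0.08206 × 606.15 / 1.31 = 918.9 L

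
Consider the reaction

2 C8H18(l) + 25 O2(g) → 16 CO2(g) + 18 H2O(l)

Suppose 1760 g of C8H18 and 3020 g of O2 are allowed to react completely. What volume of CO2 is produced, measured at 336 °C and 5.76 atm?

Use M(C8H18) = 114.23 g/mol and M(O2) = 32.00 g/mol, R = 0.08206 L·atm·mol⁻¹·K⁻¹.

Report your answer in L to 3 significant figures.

524 L

n(C8H18) = 1760 / 114.23 = 15.41 mol
n(O2) = 3020 / 32.00 = 94.38 mol
For 15.41 mol C8H18, stoichiometry requires (25/2) × 15.41 = 192.6 mol O2; 94.38 mol is available, so O2 is limiting.
n(CO2) = (16/25) × 94.38 = 60.40 mol
V(CO2) = nRT/P = 60.40 × 0.08206 × 609.15 / 5.76 = 524.2 L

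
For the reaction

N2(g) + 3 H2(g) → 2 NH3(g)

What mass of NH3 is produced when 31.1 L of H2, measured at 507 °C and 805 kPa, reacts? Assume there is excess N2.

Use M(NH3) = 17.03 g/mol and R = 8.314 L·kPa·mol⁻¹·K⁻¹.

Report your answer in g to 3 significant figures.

43.8 g

n(H2) = PV/RT = (805 × 31.1) / (8.314 × 780.15) = 3.860 mol
n(NH3) = (2/3) × 3.860 = 2.573 mol
m(NH3) = 2.573 × 17.03 = 43.82 g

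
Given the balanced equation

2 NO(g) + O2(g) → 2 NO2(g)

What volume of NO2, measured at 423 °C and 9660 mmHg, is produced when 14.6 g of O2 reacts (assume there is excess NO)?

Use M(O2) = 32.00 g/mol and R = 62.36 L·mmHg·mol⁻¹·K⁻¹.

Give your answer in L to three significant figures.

n(O2) = 14.60 / 32.00 = 0.4562 mol
n(NO2) = (2/1) × 0.4562 = 0.9124 mol
V = nRT/P = 0.9124 × 62.36 × 696.15 / 9660 = 4.100 L

4.10 L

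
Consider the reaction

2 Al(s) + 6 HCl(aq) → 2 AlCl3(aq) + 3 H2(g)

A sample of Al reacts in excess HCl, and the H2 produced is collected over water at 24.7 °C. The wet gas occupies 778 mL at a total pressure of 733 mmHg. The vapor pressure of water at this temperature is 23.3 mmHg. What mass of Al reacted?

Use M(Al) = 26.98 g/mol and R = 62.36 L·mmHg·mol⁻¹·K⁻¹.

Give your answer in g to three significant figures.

0.535 g

P(H2) = 733 − 23.3 = 709.7 mmHg
n(H2) = PV/RT = (709.7 × 0.7780) / (62.36 × 297.85) = 0.02973 mol
n(Al) = (2/3) × 0.02973 = 0.01982 mol
m(Al) = 0.01982 × 26.98 = 0.5347 g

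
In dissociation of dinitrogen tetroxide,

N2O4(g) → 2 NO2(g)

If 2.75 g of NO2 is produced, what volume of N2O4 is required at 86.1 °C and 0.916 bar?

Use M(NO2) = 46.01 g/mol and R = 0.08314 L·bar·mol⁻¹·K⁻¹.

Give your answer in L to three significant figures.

0.974 L

n(NO2) = 2.750 / 46.01 = 0.05977 mol
n(N2O4) = (1/2) × 0.05977 = 0.02988 mol
V = nRT/P = 0.02988 × 0.08314 × 359.25 / 0.916 = 0.9743 L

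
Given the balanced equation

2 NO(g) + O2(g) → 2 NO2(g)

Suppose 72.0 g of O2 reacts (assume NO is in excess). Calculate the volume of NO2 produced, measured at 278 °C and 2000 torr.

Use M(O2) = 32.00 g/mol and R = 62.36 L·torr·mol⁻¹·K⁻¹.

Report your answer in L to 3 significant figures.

n(O2) = 72.00 / 32.00 = 2.250 mol
n(NO2) = (2/1) × 2.250 = 4.500 mol
V = nRT/P = 4.500 × 62.36 × 551.15 / 2000 = 77.33 L

77.3 L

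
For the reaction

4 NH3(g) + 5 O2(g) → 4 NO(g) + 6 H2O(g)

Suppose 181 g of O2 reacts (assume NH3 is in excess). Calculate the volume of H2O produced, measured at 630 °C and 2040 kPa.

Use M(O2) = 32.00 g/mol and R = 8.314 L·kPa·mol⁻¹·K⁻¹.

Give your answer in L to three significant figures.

25.0 L

n(O2) = 181.0 / 32.00 = 5.656 mol
n(H2O) = (6/5) × 5.656 = 6.787 mol
V = nRT/P = 6.787 × 8.314 × 903.15 / 2040 = 24.98 L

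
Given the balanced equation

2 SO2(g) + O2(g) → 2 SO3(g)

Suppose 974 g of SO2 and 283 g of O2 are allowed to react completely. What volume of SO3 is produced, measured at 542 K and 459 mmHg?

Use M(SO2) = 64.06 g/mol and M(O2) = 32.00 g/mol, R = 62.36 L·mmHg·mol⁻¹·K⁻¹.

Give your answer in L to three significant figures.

1120 L

n(SO2) = 974 / 64.06 = 15.20 mol
n(O2) = 283 / 32.00 = 8.844 mol
For 15.20 mol SO2, stoichiometry requires (1/2) × 15.20 = 7.600 mol O2; 8.844 mol is available, so SO2 is limiting.
n(SO3) = (2/2) × 15.20 = 15.20 mol
V(SO3) = nRT/P = 15.20 × 62.36 × 542 / 459 = 1119 L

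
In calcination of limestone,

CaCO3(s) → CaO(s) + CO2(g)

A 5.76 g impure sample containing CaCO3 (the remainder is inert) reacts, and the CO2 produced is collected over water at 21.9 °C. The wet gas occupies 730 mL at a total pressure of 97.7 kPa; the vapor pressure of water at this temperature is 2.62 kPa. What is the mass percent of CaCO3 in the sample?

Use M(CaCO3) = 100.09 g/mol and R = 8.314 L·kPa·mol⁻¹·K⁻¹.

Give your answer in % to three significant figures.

P(CO2) = 97.7 − 2.62 = 95.08 kPa
n(CO2) = PV/RT = (95.08 × 0.7300) / (8.314 × 295.05) = 0.02829 mol
n(CaCO3) = (1/1) × 0.02829 = 0.02829 mol
m(CaCO3) = 0.02829 × 100.09 = 2.832 g
%CaCO3 = 2.832 / 5.76 × 100 = 49.17%

49.2 %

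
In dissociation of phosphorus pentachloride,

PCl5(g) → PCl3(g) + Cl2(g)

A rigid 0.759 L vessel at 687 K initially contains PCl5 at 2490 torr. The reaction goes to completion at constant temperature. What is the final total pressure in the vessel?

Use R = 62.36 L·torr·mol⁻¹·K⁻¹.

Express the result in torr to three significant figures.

Since T and V are fixed, P_final/P_initial = n_final/n_initial = 2/1.
P_final = (2/1) × 2490 = 4980 torr

4980 torr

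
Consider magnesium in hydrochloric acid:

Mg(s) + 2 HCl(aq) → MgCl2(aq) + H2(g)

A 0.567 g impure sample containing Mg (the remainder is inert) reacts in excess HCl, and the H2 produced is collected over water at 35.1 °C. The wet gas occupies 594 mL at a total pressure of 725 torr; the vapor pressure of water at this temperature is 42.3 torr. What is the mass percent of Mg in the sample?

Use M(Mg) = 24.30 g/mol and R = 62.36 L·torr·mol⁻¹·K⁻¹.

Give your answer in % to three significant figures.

P(H2) = 725 − 42.3 = 682.7 torr
n(H2) = PV/RT = (682.7 × 0.5940) / (62.36 × 308.25) = 0.02110 mol
n(Mg) = (1/1) × 0.02110 = 0.02110 mol
m(Mg) = 0.02110 × 24.30 = 0.5127 g
%Mg = 0.5127 / 0.567 × 100 = 90.42%

90.4 %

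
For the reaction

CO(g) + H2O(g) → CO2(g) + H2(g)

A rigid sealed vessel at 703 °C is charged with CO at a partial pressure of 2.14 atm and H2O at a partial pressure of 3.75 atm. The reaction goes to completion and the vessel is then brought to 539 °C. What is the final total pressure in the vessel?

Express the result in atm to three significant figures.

With V and T fixed, P_i ∝ n_i, so the mole ratios apply directly to partial pressures at 703 °C.
P(H2O) required for 2.14 atm of CO = (1/1) × 2.14 = 2.140 atm; available 3.75 atm, so CO is limiting.
P(H2O) remaining = 3.75 − (1/1) × 2.14 = 1.610 atm
P(gaseous products) = (1+1)/1 × 2.14 = 4.280 atm
P_total at 703 °C = 1.610 + 4.280 = 5.890 atm
Scaling to 539 °C: P = 5.890 × 812.15/976.15 = 4.900 atm

4.90 atm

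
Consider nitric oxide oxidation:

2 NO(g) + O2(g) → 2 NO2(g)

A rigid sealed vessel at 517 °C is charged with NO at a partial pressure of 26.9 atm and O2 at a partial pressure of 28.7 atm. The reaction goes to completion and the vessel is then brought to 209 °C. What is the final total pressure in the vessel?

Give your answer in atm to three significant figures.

With V and T fixed, P_i ∝ n_i, so the mole ratios apply directly to partial pressures at 517 °C.
P(O2) required for 26.9 atm of NO = (1/2) × 26.9 = 13.45 atm; available 28.7 atm, so NO is limiting.
P(O2) remaining = 28.7 − (1/2) × 26.9 = 15.25 atm
P(gaseous products) = (2)/2 × 26.9 = 26.90 atm
P_total at 517 °C = 15.25 + 26.90 = 42.15 atm
Scaling to 209 °C: P = 42.15 × 482.15/790.15 = 25.72 atm

25.7 atm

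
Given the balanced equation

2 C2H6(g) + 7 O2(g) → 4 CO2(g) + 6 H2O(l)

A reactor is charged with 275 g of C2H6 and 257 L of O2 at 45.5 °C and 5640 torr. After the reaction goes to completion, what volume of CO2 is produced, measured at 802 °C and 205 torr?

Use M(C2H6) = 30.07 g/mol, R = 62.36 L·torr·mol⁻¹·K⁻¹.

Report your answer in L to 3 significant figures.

n(C2H6) = 275 / 30.07 = 9.145 mol
n(O2) = PV/RT = (5640 × 257) / (62.36 × 318.65) = 72.94 mol
For 9.145 mol C2H6, stoichiometry requires (7/2) × 9.145 = 32.01 mol O2; 72.94 mol is available, so C2H6 is limiting.
n(CO2) = (4/2) × 9.145 = 18.29 mol
V(CO2) = nRT/P = 18.29 × 62.36 × 1075.15 / 205 = 5982 L

5980 L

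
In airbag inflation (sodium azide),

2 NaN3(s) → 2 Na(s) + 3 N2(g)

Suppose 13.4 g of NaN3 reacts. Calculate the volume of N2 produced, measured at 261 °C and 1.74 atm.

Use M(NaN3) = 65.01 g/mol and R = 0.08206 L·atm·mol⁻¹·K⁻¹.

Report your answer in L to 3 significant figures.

n(NaN3) = 13.40 / 65.01 = 0.2061 mol
n(N2) = (3/2) × 0.2061 = 0.3092 mol
V = nRT/P = 0.3092 × 0.08206 × 534.15 / 1.74 = 7.789 L

7.79 L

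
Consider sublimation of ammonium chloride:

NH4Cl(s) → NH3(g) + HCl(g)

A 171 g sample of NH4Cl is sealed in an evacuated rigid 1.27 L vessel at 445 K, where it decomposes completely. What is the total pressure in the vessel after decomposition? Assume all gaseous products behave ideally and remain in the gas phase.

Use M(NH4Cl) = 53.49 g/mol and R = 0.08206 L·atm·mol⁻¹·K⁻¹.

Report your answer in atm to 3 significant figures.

184 atm

n(NH4Cl) = 171 / 53.49 = 3.197 mol
n(gas produced) = (2/1) × 3.197 = 6.394 mol
P = nRT/V = 6.394 × 0.08206 × 445 / 1.27 = 183.8 atm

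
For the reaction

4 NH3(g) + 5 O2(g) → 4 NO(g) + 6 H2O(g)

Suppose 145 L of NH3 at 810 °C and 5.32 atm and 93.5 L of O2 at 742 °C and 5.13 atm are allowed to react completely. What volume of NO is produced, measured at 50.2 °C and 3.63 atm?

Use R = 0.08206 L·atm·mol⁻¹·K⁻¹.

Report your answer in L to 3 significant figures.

n(NH3) = PV/RT = (5.32 × 145) / (0.08206 × 1083.15) = 8.679 mol
n(O2) = PV/RT = (5.13 × 93.5) / (0.08206 × 1015.15) = 5.758 mol
For 8.679 mol NH3, stoichiometry requires (5/4) × 8.679 = 10.85 mol O2; 5.758 mol is available, so O2 is limiting.
n(NO) = (4/5) × 5.758 = 4.606 mol
V(NO) = nRT/P = 4.606 × 0.08206 × 323.35 / 3.63 = 33.67 L

33.7 L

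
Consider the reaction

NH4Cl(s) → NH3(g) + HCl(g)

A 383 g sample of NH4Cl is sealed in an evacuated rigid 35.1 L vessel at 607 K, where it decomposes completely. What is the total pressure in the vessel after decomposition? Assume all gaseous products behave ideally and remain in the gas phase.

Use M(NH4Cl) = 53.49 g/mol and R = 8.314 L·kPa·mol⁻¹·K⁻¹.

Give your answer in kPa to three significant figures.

2060 kPa

n(NH4Cl) = 383 / 53.49 = 7.160 mol
n(gas produced) = (2/1) × 7.160 = 14.32 mol
P = nRT/V = 14.32 × 8.314 × 607 / 35.1 = 2059 kPa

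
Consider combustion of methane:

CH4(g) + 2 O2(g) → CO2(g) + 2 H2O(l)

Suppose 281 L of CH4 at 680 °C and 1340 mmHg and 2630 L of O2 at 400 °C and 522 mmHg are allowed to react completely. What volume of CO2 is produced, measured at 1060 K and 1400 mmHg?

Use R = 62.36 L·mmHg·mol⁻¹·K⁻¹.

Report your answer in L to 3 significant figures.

299 L

n(CH4) = PV/RT = (1340 × 281) / (62.36 × 953.15) = 6.335 mol
n(O2) = PV/RT = (522 × 2630) / (62.36 × 673.15) = 32.70 mol
For 6.335 mol CH4, stoichiometry requires (2/1) × 6.335 = 12.67 mol O2; 32.70 mol is available, so CH4 is limiting.
n(CO2) = (1/1) × 6.335 = 6.335 mol
V(CO2) = nRT/P = 6.335 × 62.36 × 1060 / 1400 = 299.1 L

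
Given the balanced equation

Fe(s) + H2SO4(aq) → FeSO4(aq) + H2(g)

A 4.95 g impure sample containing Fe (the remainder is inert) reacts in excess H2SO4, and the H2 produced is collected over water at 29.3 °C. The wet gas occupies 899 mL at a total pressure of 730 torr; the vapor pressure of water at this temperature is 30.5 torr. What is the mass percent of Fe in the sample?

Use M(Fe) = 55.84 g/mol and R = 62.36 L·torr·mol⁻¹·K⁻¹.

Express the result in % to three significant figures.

37.6 %

P(H2) = 730 − 30.5 = 699.5 torr
n(H2) = PV/RT = (699.5 × 0.8990) / (62.36 × 302.45) = 0.03334 mol
n(Fe) = (1/1) × 0.03334 = 0.03334 mol
m(Fe) = 0.03334 × 55.84 = 1.862 g
%Fe = 1.862 / 4.95 × 100 = 37.62%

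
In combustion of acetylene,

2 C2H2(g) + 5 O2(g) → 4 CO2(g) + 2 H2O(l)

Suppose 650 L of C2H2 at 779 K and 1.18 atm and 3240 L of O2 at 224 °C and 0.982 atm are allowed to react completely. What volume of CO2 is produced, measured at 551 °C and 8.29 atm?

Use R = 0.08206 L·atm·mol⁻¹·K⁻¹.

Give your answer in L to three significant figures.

n(C2H2) = PV/RT = (1.18 × 650) / (0.08206 × 779) = 12.00 mol
n(O2) = PV/RT = (0.982 × 3240) / (0.08206 × 497.15) = 77.99 mol
For 12.00 mol C2H2, stoichiometry requires (5/2) × 12.00 = 30.00 mol O2; 77.99 mol is available, so C2H2 is limiting.
n(CO2) = (4/2) × 12.00 = 24.00 mol
V(CO2) = nRT/P = 24.00 × 0.08206 × 824.15 / 8.29 = 195.8 L

196 L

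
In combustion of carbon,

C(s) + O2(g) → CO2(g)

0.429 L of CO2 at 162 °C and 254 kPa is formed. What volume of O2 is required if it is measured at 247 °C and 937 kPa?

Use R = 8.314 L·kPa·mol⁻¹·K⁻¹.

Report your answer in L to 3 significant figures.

0.139 L

n(CO2) = PV/RT = (254 × 0.429) / (8.314 × 435.15) = 0.03012 mol
n(O2) = (1/1) × 0.03012 = 0.03012 mol
V = nRT/P = 0.03012 × 8.314 × 520.15 / 937 = 0.1390 L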